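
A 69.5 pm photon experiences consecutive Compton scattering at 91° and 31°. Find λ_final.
72.3152 pm

Apply Compton shift twice:

First scattering at θ₁ = 91°:
Δλ₁ = λ_C(1 - cos(91°))
Δλ₁ = 2.4263 × 1.0175
Δλ₁ = 2.4687 pm

After first scattering:
λ₁ = 69.5 + 2.4687 = 71.9687 pm

Second scattering at θ₂ = 31°:
Δλ₂ = λ_C(1 - cos(31°))
Δλ₂ = 2.4263 × 0.1428
Δλ₂ = 0.3466 pm

Final wavelength:
λ₂ = 71.9687 + 0.3466 = 72.3152 pm

Total shift: Δλ_total = 2.4687 + 0.3466 = 2.8152 pm

(Intermediate values are shown rounded; full precision is carried through to the final answer.)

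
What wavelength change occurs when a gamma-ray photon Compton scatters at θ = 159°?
4.6915 pm

Using the Compton scattering formula:
Δλ = λ_C(1 - cos θ)

where λ_C = h/(m_e·c) ≈ 2.4263 pm is the Compton wavelength of an electron.

For θ = 159°:
cos(159°) = -0.9336
1 - cos(159°) = 1.9336

Δλ = 2.4263 × 1.9336
Δλ = 4.6915 pm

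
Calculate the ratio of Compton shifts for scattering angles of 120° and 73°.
120° produces the larger shift by a factor of 2.120

Calculate both shifts using Δλ = λ_C(1 - cos θ):

For θ₁ = 73°:
Δλ₁ = 2.4263 × (1 - cos(73°))
Δλ₁ = 2.4263 × 0.7076
Δλ₁ = 1.7169 pm

For θ₂ = 120°:
Δλ₂ = 2.4263 × (1 - cos(120°))
Δλ₂ = 2.4263 × 1.5000
Δλ₂ = 3.6395 pm

The 120° angle produces the larger shift.
Ratio: 3.6395/1.7169 = 2.120

(Intermediate values are shown rounded; full precision is carried through to the final answer.)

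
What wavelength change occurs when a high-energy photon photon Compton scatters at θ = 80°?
2.0050 pm

Using the Compton scattering formula:
Δλ = λ_C(1 - cos θ)

where λ_C = h/(m_e·c) ≈ 2.4263 pm is the Compton wavelength of an electron.

For θ = 80°:
cos(80°) = 0.1736
1 - cos(80°) = 0.8264

Δλ = 2.4263 × 0.8264
Δλ = 2.0050 pm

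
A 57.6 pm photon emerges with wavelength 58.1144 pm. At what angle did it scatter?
38.00°

First find the wavelength shift:
Δλ = λ' - λ = 58.1144 - 57.6 = 0.5144 pm

Using Δλ = λ_C(1 - cos θ), with λ_C = h/(m_e·c) ≈ 2.42631024 pm:
cos θ = 1 - Δλ/λ_C
cos θ = 1 - 0.5144/2.42631024
cos θ = 0.787991

θ = arccos(0.787991)
θ = 38.00°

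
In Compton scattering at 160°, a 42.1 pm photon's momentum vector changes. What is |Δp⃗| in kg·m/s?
2.9442e-23 kg·m/s

Photon momentum magnitude is p = h/λ.

Initial momentum:
p₀ = h/λ = 6.6261e-34/4.2100e-11 = 1.5739e-23 kg·m/s

After scattering:
λ' = λ + Δλ = 42.1 + 4.7063 = 46.8063 pm
p' = h/λ' = 6.6261e-34/4.6806e-11 = 1.4156e-23 kg·m/s

Momentum is a vector; the scattered photon's direction makes angle θ = 160° with the incident direction. The magnitude of the vector change Δp⃗ = p⃗₀ − p⃗' is found from the law of cosines:
|Δp⃗|² = p₀² + p'² − 2p₀p'cos θ
|Δp⃗|² = (1.5739e-23)² + (1.4156e-23)² − 2·1.5739e-23·1.4156e-23·cos(160°)
|Δp⃗| = 2.9442e-23 kg·m/s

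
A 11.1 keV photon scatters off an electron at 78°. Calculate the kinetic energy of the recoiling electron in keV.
0.1878 keV

By energy conservation: K_e = E_initial - E_final

First find the scattered photon energy:
Initial wavelength: λ = hc/E = 111.6975 pm
Compton shift: Δλ = λ_C(1 - cos(78°)) = 1.9219 pm
Final wavelength: λ' = 111.6975 + 1.9219 = 113.6193 pm
Final photon energy: E' = hc/λ' = 10.9122 keV

Electron kinetic energy:
K_e = E - E' = 11.1000 - 10.9122 = 0.1878 keV

(Intermediate values are shown rounded; full precision is carried through to the final answer.)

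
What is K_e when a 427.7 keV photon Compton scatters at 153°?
262.1013 keV

By energy conservation: K_e = E_initial - E_final

First find the scattered photon energy:
Initial wavelength: λ = hc/E = 2.8989 pm
Compton shift: Δλ = λ_C(1 - cos(153°)) = 4.5882 pm
Final wavelength: λ' = 2.8989 + 4.5882 = 7.4870 pm
Final photon energy: E' = hc/λ' = 165.5987 keV

Electron kinetic energy:
K_e = E - E' = 427.7000 - 165.5987 = 262.1013 keV

(Intermediate values are shown rounded; full precision is carried through to the final answer.)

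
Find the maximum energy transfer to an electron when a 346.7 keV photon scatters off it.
199.6031 keV

Maximum energy transfer occurs at θ = 180° (backscattering).

Initial photon: E₀ = 346.7 keV → λ₀ = 3.5761 pm

Maximum Compton shift (at 180°):
Δλ_max = 2λ_C = 2 × 2.4263 = 4.8526 pm

Final wavelength:
λ' = 3.5761 + 4.8526 = 8.4287 pm

Minimum photon energy (maximum energy to electron):
E'_min = hc/λ' = 147.0969 keV

Maximum electron kinetic energy:
K_max = E₀ - E'_min = 346.7000 - 147.0969 = 199.6031 keV

(Intermediate values are shown rounded; full precision is carried through to the final answer.)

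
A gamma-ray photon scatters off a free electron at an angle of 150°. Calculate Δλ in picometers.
4.5276 pm

Using the Compton scattering formula:
Δλ = λ_C(1 - cos θ)

where λ_C = h/(m_e·c) ≈ 2.4263 pm is the Compton wavelength of an electron.

For θ = 150°:
cos(150°) = -0.8660
1 - cos(150°) = 1.8660

Δλ = 2.4263 × 1.8660
Δλ = 4.5276 pm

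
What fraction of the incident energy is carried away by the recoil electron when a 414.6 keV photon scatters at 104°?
0.5019 (or 50.19%)

Calculate initial and final photon energies:

Initial: E₀ = 414.6 keV → λ₀ = 2.9905 pm
Compton shift: Δλ = 3.0133 pm
Final wavelength: λ' = 6.0037 pm
Final energy: E' = 206.5116 keV

Fractional energy loss:
(E₀ - E')/E₀ = (414.6000 - 206.5116)/414.6000
= 208.0884/414.6000
= 0.5019
= 50.19%

(Intermediate values are shown rounded; full precision is carried through to the final answer.)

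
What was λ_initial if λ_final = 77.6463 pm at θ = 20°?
77.5000 pm

From λ' = λ + Δλ, we have λ = λ' - Δλ

First calculate the Compton shift:
Δλ = λ_C(1 - cos θ)
Δλ = 2.4263 × (1 - cos(20°))
Δλ = 2.4263 × 0.0603
Δλ = 0.1463 pm

Initial wavelength:
λ = λ' - Δλ
λ = 77.6463 - 0.1463
λ = 77.5000 pm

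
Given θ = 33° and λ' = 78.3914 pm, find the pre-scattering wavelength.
78.0000 pm

From λ' = λ + Δλ, we have λ = λ' - Δλ

First calculate the Compton shift:
Δλ = λ_C(1 - cos θ)
Δλ = 2.4263 × (1 - cos(33°))
Δλ = 2.4263 × 0.1613
Δλ = 0.3914 pm

Initial wavelength:
λ = λ' - Δλ
λ = 78.3914 - 0.3914
λ = 78.0000 pm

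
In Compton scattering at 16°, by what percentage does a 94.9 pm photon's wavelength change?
0.0990%

Calculate the Compton shift:
Δλ = λ_C(1 - cos(16°))
Δλ = 2.4263 × (1 - cos(16°))
Δλ = 2.4263 × 0.0387
Δλ = 0.0940 pm

Percentage change:
(Δλ/λ₀) × 100 = (0.0940/94.9) × 100
= 0.0990%

(Intermediate values are shown rounded; full precision is carried through to the final answer.)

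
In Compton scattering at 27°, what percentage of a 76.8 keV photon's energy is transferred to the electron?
0.0161 (or 1.61%)

Calculate initial and final photon energies:

Initial: E₀ = 76.8 keV → λ₀ = 16.1438 pm
Compton shift: Δλ = 0.2645 pm
Final wavelength: λ' = 16.4082 pm
Final energy: E' = 75.5622 keV

Fractional energy loss:
(E₀ - E')/E₀ = (76.8000 - 75.5622)/76.8000
= 1.2378/76.8000
= 0.0161
= 1.61%

(Intermediate values are shown rounded; full precision is carried through to the final answer.)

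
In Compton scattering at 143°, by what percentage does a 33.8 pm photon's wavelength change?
12.9114%

Calculate the Compton shift:
Δλ = λ_C(1 - cos(143°))
Δλ = 2.4263 × (1 - cos(143°))
Δλ = 2.4263 × 1.7986
Δλ = 4.3640 pm

Percentage change:
(Δλ/λ₀) × 100 = (4.3640/33.8) × 100
= 12.9114%

(Intermediate values are shown rounded; full precision is carried through to the final answer.)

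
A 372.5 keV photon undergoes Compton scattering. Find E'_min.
151.5504 keV (at θ = 180°)

The scattered photon has minimum energy when its wavelength is maximum, i.e., when the Compton shift Δλ = λ_C(1 − cos θ) is maximum. This occurs at θ = 180° (backscattering), giving Δλ_max = 2λ_C = 4.8526 pm.

Initial wavelength: λ₀ = hc/E₀ = 3.3284 pm
Maximum final wavelength: λ'_max = λ₀ + 2λ_C = 3.3284 + 4.8526 = 8.1811 pm
Minimum final energy: E'_min = hc/λ'_max = 151.5504 keV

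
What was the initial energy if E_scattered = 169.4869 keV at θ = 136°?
394.4000 keV

Convert final energy to wavelength (hc ≈ 1239.842 keV·pm):
λ' = hc/E' = 1239.842 / 169.4869 = 7.3153 pm

Calculate the Compton shift:
Δλ = λ_C(1 - cos(136°))
Δλ = 2.4263 × (1 - cos(136°))
Δλ = 4.1717 pm

Initial wavelength:
λ = λ' - Δλ = 7.3153 - 4.1717 = 3.1436 pm

Initial energy:
E = hc/λ = 1239.842 / 3.1436 = 394.4000 keV

(Intermediate values are shown rounded; full precision is carried through to the final answer.)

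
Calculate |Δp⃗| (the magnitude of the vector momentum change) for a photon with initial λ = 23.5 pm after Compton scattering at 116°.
4.4773e-23 kg·m/s

Photon momentum magnitude is p = h/λ.

Initial momentum:
p₀ = h/λ = 6.6261e-34/2.3500e-11 = 2.8196e-23 kg·m/s

After scattering:
λ' = λ + Δλ = 23.5 + 3.4899 = 26.9899 pm
p' = h/λ' = 6.6261e-34/2.6990e-11 = 2.4550e-23 kg·m/s

Momentum is a vector; the scattered photon's direction makes angle θ = 116° with the incident direction. The magnitude of the vector change Δp⃗ = p⃗₀ − p⃗' is found from the law of cosines:
|Δp⃗|² = p₀² + p'² − 2p₀p'cos θ
|Δp⃗|² = (2.8196e-23)² + (2.4550e-23)² − 2·2.8196e-23·2.4550e-23·cos(116°)
|Δp⃗| = 4.4773e-23 kg·m/s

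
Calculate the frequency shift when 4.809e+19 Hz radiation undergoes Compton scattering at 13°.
4.750e+17 Hz (decrease)

Convert frequency to wavelength (c = 299792458 m/s):
λ₀ = c/f₀ = 299792458/4.809e+19 = 6.2339875e-12 m = 6.2340 pm

Calculate Compton shift:
Δλ = λ_C(1 - cos(13°)) = 0.0622 pm

Final wavelength:
λ' = λ₀ + Δλ = 6.2340 + 0.0622 = 6.2962 pm

Final frequency:
f' = c/λ' = 299792458/6.2961737e-12 = 4.7615024e+19 Hz

Frequency shift (decrease):
Δf = f₀ - f' = 4.809e+19 - 4.7615024e+19 = 4.750e+17 Hz

(Intermediate values are shown rounded; full precision is carried through to the final answer.)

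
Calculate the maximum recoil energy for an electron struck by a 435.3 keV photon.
274.2997 keV

Maximum energy transfer occurs at θ = 180° (backscattering).

Initial photon: E₀ = 435.3 keV → λ₀ = 2.8482 pm

Maximum Compton shift (at 180°):
Δλ_max = 2λ_C = 2 × 2.4263 = 4.8526 pm

Final wavelength:
λ' = 2.8482 + 4.8526 = 7.7009 pm

Minimum photon energy (maximum energy to electron):
E'_min = hc/λ' = 161.0003 keV

Maximum electron kinetic energy:
K_max = E₀ - E'_min = 435.3000 - 161.0003 = 274.2997 keV

(Intermediate values are shown rounded; full precision is carried through to the final answer.)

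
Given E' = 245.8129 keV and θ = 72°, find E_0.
368.2001 keV

Convert final energy to wavelength (hc ≈ 1239.842 keV·pm):
λ' = hc/E' = 1239.842 / 245.8129 = 5.0438 pm

Calculate the Compton shift:
Δλ = λ_C(1 - cos(72°))
Δλ = 2.4263 × (1 - cos(72°))
Δλ = 1.6765 pm

Initial wavelength:
λ = λ' - Δλ = 5.0438 - 1.6765 = 3.3673 pm

Initial energy:
E = hc/λ = 1239.842 / 3.3673 = 368.2001 keV

(Intermediate values are shown rounded; full precision is carried through to the final answer.)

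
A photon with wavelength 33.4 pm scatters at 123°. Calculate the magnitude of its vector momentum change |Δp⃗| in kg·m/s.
3.3124e-23 kg·m/s

Photon momentum magnitude is p = h/λ.

Initial momentum:
p₀ = h/λ = 6.6261e-34/3.3400e-11 = 1.9839e-23 kg·m/s

After scattering:
λ' = λ + Δλ = 33.4 + 3.7478 = 37.1478 pm
p' = h/λ' = 6.6261e-34/3.7148e-11 = 1.7837e-23 kg·m/s

Momentum is a vector; the scattered photon's direction makes angle θ = 123° with the incident direction. The magnitude of the vector change Δp⃗ = p⃗₀ − p⃗' is found from the law of cosines:
|Δp⃗|² = p₀² + p'² − 2p₀p'cos θ
|Δp⃗|² = (1.9839e-23)² + (1.7837e-23)² − 2·1.9839e-23·1.7837e-23·cos(123°)
|Δp⃗| = 3.3124e-23 kg·m/s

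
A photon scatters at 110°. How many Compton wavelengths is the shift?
1.3420 λ_C

The Compton shift formula is:
Δλ = λ_C(1 - cos θ)

Dividing both sides by λ_C:
Δλ/λ_C = 1 - cos θ

For θ = 110°:
Δλ/λ_C = 1 - cos(110°)
Δλ/λ_C = 1 - -0.3420
Δλ/λ_C = 1.3420

This means the shift is 1.3420 × λ_C = 3.2562 pm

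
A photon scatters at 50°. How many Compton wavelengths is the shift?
0.3572 λ_C

The Compton shift formula is:
Δλ = λ_C(1 - cos θ)

Dividing both sides by λ_C:
Δλ/λ_C = 1 - cos θ

For θ = 50°:
Δλ/λ_C = 1 - cos(50°)
Δλ/λ_C = 1 - 0.6428
Δλ/λ_C = 0.3572

This means the shift is 0.3572 × λ_C = 0.8667 pm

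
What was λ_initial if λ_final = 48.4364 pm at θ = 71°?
46.8000 pm

From λ' = λ + Δλ, we have λ = λ' - Δλ

First calculate the Compton shift:
Δλ = λ_C(1 - cos θ)
Δλ = 2.4263 × (1 - cos(71°))
Δλ = 2.4263 × 0.6744
Δλ = 1.6364 pm

Initial wavelength:
λ = λ' - Δλ
λ = 48.4364 - 1.6364
λ = 46.8000 pm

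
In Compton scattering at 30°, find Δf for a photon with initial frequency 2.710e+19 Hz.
7.736e+17 Hz (decrease)

Convert frequency to wavelength (c = 299792458 m/s):
λ₀ = c/f₀ = 299792458/2.710e+19 = 1.1062452e-11 m = 11.0625 pm

Calculate Compton shift:
Δλ = λ_C(1 - cos(30°)) = 0.3251 pm

Final wavelength:
λ' = λ₀ + Δλ = 11.0625 + 0.3251 = 11.3875 pm

Final frequency:
f' = c/λ' = 299792458/1.1387516e-11 = 2.6326413e+19 Hz

Frequency shift (decrease):
Δf = f₀ - f' = 2.710e+19 - 2.6326413e+19 = 7.736e+17 Hz

(Intermediate values are shown rounded; full precision is carried through to the final answer.)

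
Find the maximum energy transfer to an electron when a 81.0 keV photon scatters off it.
19.4978 keV

Maximum energy transfer occurs at θ = 180° (backscattering).

Initial photon: E₀ = 81.0 keV → λ₀ = 15.3067 pm

Maximum Compton shift (at 180°):
Δλ_max = 2λ_C = 2 × 2.4263 = 4.8526 pm

Final wavelength:
λ' = 15.3067 + 4.8526 = 20.1593 pm

Minimum photon energy (maximum energy to electron):
E'_min = hc/λ' = 61.5022 keV

Maximum electron kinetic energy:
K_max = E₀ - E'_min = 81.0000 - 61.5022 = 19.4978 keV

(Intermediate values are shown rounded; full precision is carried through to the final answer.)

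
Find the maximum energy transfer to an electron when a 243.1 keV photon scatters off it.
118.5272 keV

Maximum energy transfer occurs at θ = 180° (backscattering).

Initial photon: E₀ = 243.1 keV → λ₀ = 5.1001 pm

Maximum Compton shift (at 180°):
Δλ_max = 2λ_C = 2 × 2.4263 = 4.8526 pm

Final wavelength:
λ' = 5.1001 + 4.8526 = 9.9528 pm

Minimum photon energy (maximum energy to electron):
E'_min = hc/λ' = 124.5728 keV

Maximum electron kinetic energy:
K_max = E₀ - E'_min = 243.1000 - 124.5728 = 118.5272 keV

(Intermediate values are shown rounded; full precision is carried through to the final answer.)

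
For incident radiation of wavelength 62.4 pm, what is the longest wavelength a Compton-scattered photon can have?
67.2526 pm (at θ = 180°)

The Compton shift is Δλ = λ_C(1 − cos θ).

Since cos θ ranges from −1 to 1, the factor (1 − cos θ) ranges from 0 to 2; the maximum shift occurs at θ = 180° (backscattering):
Δλ_max = 2λ_C = 2 × 2.4263 pm = 4.8526 pm

Maximum scattered wavelength:
λ'_max = λ₀ + Δλ_max = 62.4 + 4.8526 = 67.2526 pm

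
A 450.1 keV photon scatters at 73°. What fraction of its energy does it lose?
0.3840 (or 38.40%)

Calculate initial and final photon energies:

Initial: E₀ = 450.1 keV → λ₀ = 2.7546 pm
Compton shift: Δλ = 1.7169 pm
Final wavelength: λ' = 4.4715 pm
Final energy: E' = 277.2754 keV

Fractional energy loss:
(E₀ - E')/E₀ = (450.1000 - 277.2754)/450.1000
= 172.8246/450.1000
= 0.3840
= 38.40%

(Intermediate values are shown rounded; full precision is carried through to the final answer.)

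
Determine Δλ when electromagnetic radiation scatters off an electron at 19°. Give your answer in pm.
0.1322 pm

Using the Compton scattering formula:
Δλ = λ_C(1 - cos θ)

where λ_C = h/(m_e·c) ≈ 2.4263 pm is the Compton wavelength of an electron.

For θ = 19°:
cos(19°) = 0.9455
1 - cos(19°) = 0.0545

Δλ = 2.4263 × 0.0545
Δλ = 0.1322 pm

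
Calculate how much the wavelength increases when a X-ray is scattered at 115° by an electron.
3.4517 pm

Using the Compton scattering formula:
Δλ = λ_C(1 - cos θ)

where λ_C = h/(m_e·c) ≈ 2.4263 pm is the Compton wavelength of an electron.

For θ = 115°:
cos(115°) = -0.4226
1 - cos(115°) = 1.4226

Δλ = 2.4263 × 1.4226
Δλ = 3.4517 pm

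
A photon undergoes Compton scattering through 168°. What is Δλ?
4.7996 pm

Using the Compton scattering formula:
Δλ = λ_C(1 - cos θ)

where λ_C = h/(m_e·c) ≈ 2.4263 pm is the Compton wavelength of an electron.

For θ = 168°:
cos(168°) = -0.9781
1 - cos(168°) = 1.9781

Δλ = 2.4263 × 1.9781
Δλ = 4.7996 pm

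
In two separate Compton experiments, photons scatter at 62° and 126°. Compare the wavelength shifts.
126° produces the larger shift by a factor of 2.993

Calculate both shifts using Δλ = λ_C(1 - cos θ):

For θ₁ = 62°:
Δλ₁ = 2.4263 × (1 - cos(62°))
Δλ₁ = 2.4263 × 0.5305
Δλ₁ = 1.2872 pm

For θ₂ = 126°:
Δλ₂ = 2.4263 × (1 - cos(126°))
Δλ₂ = 2.4263 × 1.5878
Δλ₂ = 3.8525 pm

The 126° angle produces the larger shift.
Ratio: 3.8525/1.2872 = 2.993

(Intermediate values are shown rounded; full precision is carried through to the final answer.)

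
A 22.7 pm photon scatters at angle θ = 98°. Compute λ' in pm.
25.4640 pm

Using the Compton scattering formula:
λ' = λ + Δλ = λ + λ_C(1 - cos θ)

Given:
- Initial wavelength λ = 22.7 pm
- Scattering angle θ = 98°
- Compton wavelength λ_C ≈ 2.4263 pm

Calculate the shift:
Δλ = 2.4263 × (1 - cos(98°))
Δλ = 2.4263 × 1.1392
Δλ = 2.7640 pm

Final wavelength:
λ' = 22.7 + 2.7640 = 25.4640 pm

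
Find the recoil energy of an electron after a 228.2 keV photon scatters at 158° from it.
105.5537 keV

By energy conservation: K_e = E_initial - E_final

First find the scattered photon energy:
Initial wavelength: λ = hc/E = 5.4331 pm
Compton shift: Δλ = λ_C(1 - cos(158°)) = 4.6759 pm
Final wavelength: λ' = 5.4331 + 4.6759 = 10.1091 pm
Final photon energy: E' = hc/λ' = 122.6463 keV

Electron kinetic energy:
K_e = E - E' = 228.2000 - 122.6463 = 105.5537 keV

(Intermediate values are shown rounded; full precision is carried through to the final answer.)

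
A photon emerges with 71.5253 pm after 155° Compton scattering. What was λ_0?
66.9000 pm

From λ' = λ + Δλ, we have λ = λ' - Δλ

First calculate the Compton shift:
Δλ = λ_C(1 - cos θ)
Δλ = 2.4263 × (1 - cos(155°))
Δλ = 2.4263 × 1.9063
Δλ = 4.6253 pm

Initial wavelength:
λ = λ' - Δλ
λ = 71.5253 - 4.6253
λ = 66.9000 pm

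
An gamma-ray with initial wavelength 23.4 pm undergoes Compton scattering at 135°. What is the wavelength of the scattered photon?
27.5420 pm

Using the Compton scattering formula:
λ' = λ + Δλ = λ + λ_C(1 - cos θ)

Given:
- Initial wavelength λ = 23.4 pm
- Scattering angle θ = 135°
- Compton wavelength λ_C ≈ 2.4263 pm

Calculate the shift:
Δλ = 2.4263 × (1 - cos(135°))
Δλ = 2.4263 × 1.7071
Δλ = 4.1420 pm

Final wavelength:
λ' = 23.4 + 4.1420 = 27.5420 pm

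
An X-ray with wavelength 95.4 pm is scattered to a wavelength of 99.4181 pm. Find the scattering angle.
131.00°

First find the wavelength shift:
Δλ = λ' - λ = 99.4181 - 95.4 = 4.0181 pm

Using Δλ = λ_C(1 - cos θ), with λ_C = h/(m_e·c) ≈ 2.42631024 pm:
cos θ = 1 - Δλ/λ_C
cos θ = 1 - 4.0181/2.42631024
cos θ = -0.656054

θ = arccos(-0.656054)
θ = 131.00°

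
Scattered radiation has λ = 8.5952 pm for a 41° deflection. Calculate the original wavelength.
8.0000 pm

From λ' = λ + Δλ, we have λ = λ' - Δλ

First calculate the Compton shift:
Δλ = λ_C(1 - cos θ)
Δλ = 2.4263 × (1 - cos(41°))
Δλ = 2.4263 × 0.2453
Δλ = 0.5952 pm

Initial wavelength:
λ = λ' - Δλ
λ = 8.5952 - 0.5952
λ = 8.0000 pm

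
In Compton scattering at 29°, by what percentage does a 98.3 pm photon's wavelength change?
0.3095%

Calculate the Compton shift:
Δλ = λ_C(1 - cos(29°))
Δλ = 2.4263 × (1 - cos(29°))
Δλ = 2.4263 × 0.1254
Δλ = 0.3042 pm

Percentage change:
(Δλ/λ₀) × 100 = (0.3042/98.3) × 100
= 0.3095%

(Intermediate values are shown rounded; full precision is carried through to the final answer.)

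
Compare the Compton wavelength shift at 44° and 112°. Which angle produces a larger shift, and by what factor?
112° produces the larger shift by a factor of 4.898

Calculate both shifts using Δλ = λ_C(1 - cos θ):

For θ₁ = 44°:
Δλ₁ = 2.4263 × (1 - cos(44°))
Δλ₁ = 2.4263 × 0.2807
Δλ₁ = 0.6810 pm

For θ₂ = 112°:
Δλ₂ = 2.4263 × (1 - cos(112°))
Δλ₂ = 2.4263 × 1.3746
Δλ₂ = 3.3352 pm

The 112° angle produces the larger shift.
Ratio: 3.3352/0.6810 = 4.898

(Intermediate values are shown rounded; full precision is carried through to the final answer.)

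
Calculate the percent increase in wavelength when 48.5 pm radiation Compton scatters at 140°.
8.8350%

Calculate the Compton shift:
Δλ = λ_C(1 - cos(140°))
Δλ = 2.4263 × (1 - cos(140°))
Δλ = 2.4263 × 1.7660
Δλ = 4.2850 pm

Percentage change:
(Δλ/λ₀) × 100 = (4.2850/48.5) × 100
= 8.8350%

(Intermediate values are shown rounded; full precision is carried through to the final answer.)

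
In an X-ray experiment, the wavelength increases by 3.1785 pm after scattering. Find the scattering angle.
108.06°

From the Compton formula Δλ = λ_C(1 - cos θ), we can solve for θ:

cos θ = 1 - Δλ/λ_C

Given:
- Δλ = 3.1785 pm
- λ_C = h/(m_e·c) ≈ 2.42631024 pm

cos θ = 1 - 3.1785/2.42631024
cos θ = 1 - 1.310014
cos θ = -0.310014

θ = arccos(-0.310014)
θ = 108.06°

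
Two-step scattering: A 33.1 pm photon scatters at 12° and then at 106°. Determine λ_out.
36.2481 pm

Apply Compton shift twice:

First scattering at θ₁ = 12°:
Δλ₁ = λ_C(1 - cos(12°))
Δλ₁ = 2.4263 × 0.0219
Δλ₁ = 0.0530 pm

After first scattering:
λ₁ = 33.1 + 0.0530 = 33.1530 pm

Second scattering at θ₂ = 106°:
Δλ₂ = λ_C(1 - cos(106°))
Δλ₂ = 2.4263 × 1.2756
Δλ₂ = 3.0951 pm

Final wavelength:
λ₂ = 33.1530 + 3.0951 = 36.2481 pm

Total shift: Δλ_total = 0.0530 + 3.0951 = 3.1481 pm

(Intermediate values are shown rounded; full precision is carried through to the final answer.)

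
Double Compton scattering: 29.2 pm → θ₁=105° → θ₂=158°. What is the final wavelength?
36.9302 pm

Apply Compton shift twice:

First scattering at θ₁ = 105°:
Δλ₁ = λ_C(1 - cos(105°))
Δλ₁ = 2.4263 × 1.2588
Δλ₁ = 3.0543 pm

After first scattering:
λ₁ = 29.2 + 3.0543 = 32.2543 pm

Second scattering at θ₂ = 158°:
Δλ₂ = λ_C(1 - cos(158°))
Δλ₂ = 2.4263 × 1.9272
Δλ₂ = 4.6759 pm

Final wavelength:
λ₂ = 32.2543 + 4.6759 = 36.9302 pm

Total shift: Δλ_total = 3.0543 + 4.6759 = 7.7302 pm

(Intermediate values are shown rounded; full precision is carried through to the final answer.)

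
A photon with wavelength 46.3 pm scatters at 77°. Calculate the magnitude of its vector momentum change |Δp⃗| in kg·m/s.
1.7476e-23 kg·m/s

Photon momentum magnitude is p = h/λ.

Initial momentum:
p₀ = h/λ = 6.6261e-34/4.6300e-11 = 1.4311e-23 kg·m/s

After scattering:
λ' = λ + Δλ = 46.3 + 1.8805 = 48.1805 pm
p' = h/λ' = 6.6261e-34/4.8181e-11 = 1.3753e-23 kg·m/s

Momentum is a vector; the scattered photon's direction makes angle θ = 77° with the incident direction. The magnitude of the vector change Δp⃗ = p⃗₀ − p⃗' is found from the law of cosines:
|Δp⃗|² = p₀² + p'² − 2p₀p'cos θ
|Δp⃗|² = (1.4311e-23)² + (1.3753e-23)² − 2·1.4311e-23·1.3753e-23·cos(77°)
|Δp⃗| = 1.7476e-23 kg·m/s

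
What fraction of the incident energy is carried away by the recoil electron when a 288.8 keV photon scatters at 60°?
0.2203 (or 22.03%)

Calculate initial and final photon energies:

Initial: E₀ = 288.8 keV → λ₀ = 4.2931 pm
Compton shift: Δλ = 1.2132 pm
Final wavelength: λ' = 5.5062 pm
Final energy: E' = 225.1705 keV

Fractional energy loss:
(E₀ - E')/E₀ = (288.8000 - 225.1705)/288.8000
= 63.6295/288.8000
= 0.2203
= 22.03%

(Intermediate values are shown rounded; full precision is carried through to the final answer.)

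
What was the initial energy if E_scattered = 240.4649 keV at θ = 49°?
286.9000 keV

Convert final energy to wavelength (hc ≈ 1239.842 keV·pm):
λ' = hc/E' = 1239.842 / 240.4649 = 5.1560 pm

Calculate the Compton shift:
Δλ = λ_C(1 - cos(49°))
Δλ = 2.4263 × (1 - cos(49°))
Δλ = 0.8345 pm

Initial wavelength:
λ = λ' - Δλ = 5.1560 - 0.8345 = 4.3215 pm

Initial energy:
E = hc/λ = 1239.842 / 4.3215 = 286.9000 keV

(Intermediate values are shown rounded; full precision is carried through to the final answer.)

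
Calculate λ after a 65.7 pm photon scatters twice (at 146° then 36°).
70.6012 pm

Apply Compton shift twice:

First scattering at θ₁ = 146°:
Δλ₁ = λ_C(1 - cos(146°))
Δλ₁ = 2.4263 × 1.8290
Δλ₁ = 4.4378 pm

After first scattering:
λ₁ = 65.7 + 4.4378 = 70.1378 pm

Second scattering at θ₂ = 36°:
Δλ₂ = λ_C(1 - cos(36°))
Δλ₂ = 2.4263 × 0.1910
Δλ₂ = 0.4634 pm

Final wavelength:
λ₂ = 70.1378 + 0.4634 = 70.6012 pm

Total shift: Δλ_total = 4.4378 + 0.4634 = 4.9012 pm

(Intermediate values are shown rounded; full precision is carried through to the final answer.)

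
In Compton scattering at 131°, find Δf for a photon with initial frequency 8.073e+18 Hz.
7.882e+17 Hz (decrease)

Convert frequency to wavelength (c = 299792458 m/s):
λ₀ = c/f₀ = 299792458/8.073e+18 = 3.7135199e-11 m = 37.1352 pm

Calculate Compton shift:
Δλ = λ_C(1 - cos(131°)) = 4.0181 pm

Final wavelength:
λ' = λ₀ + Δλ = 37.1352 + 4.0181 = 41.1533 pm

Final frequency:
f' = c/λ' = 299792458/4.1153312e-11 = 7.2847712e+18 Hz

Frequency shift (decrease):
Δf = f₀ - f' = 8.073e+18 - 7.2847712e+18 = 7.882e+17 Hz

(Intermediate values are shown rounded; full precision is carried through to the final answer.)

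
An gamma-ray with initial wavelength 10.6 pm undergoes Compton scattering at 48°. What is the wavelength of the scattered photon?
11.4028 pm

Using the Compton scattering formula:
λ' = λ + Δλ = λ + λ_C(1 - cos θ)

Given:
- Initial wavelength λ = 10.6 pm
- Scattering angle θ = 48°
- Compton wavelength λ_C ≈ 2.4263 pm

Calculate the shift:
Δλ = 2.4263 × (1 - cos(48°))
Δλ = 2.4263 × 0.3309
Δλ = 0.8028 pm

Final wavelength:
λ' = 10.6 + 0.8028 = 11.4028 pm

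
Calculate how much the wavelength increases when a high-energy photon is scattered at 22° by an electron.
0.1767 pm

Using the Compton scattering formula:
Δλ = λ_C(1 - cos θ)

where λ_C = h/(m_e·c) ≈ 2.4263 pm is the Compton wavelength of an electron.

For θ = 22°:
cos(22°) = 0.9272
1 - cos(22°) = 0.0728

Δλ = 2.4263 × 0.0728
Δλ = 0.1767 pm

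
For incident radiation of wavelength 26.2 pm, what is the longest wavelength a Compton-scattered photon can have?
31.0526 pm (at θ = 180°)

The Compton shift is Δλ = λ_C(1 − cos θ).

Since cos θ ranges from −1 to 1, the factor (1 − cos θ) ranges from 0 to 2; the maximum shift occurs at θ = 180° (backscattering):
Δλ_max = 2λ_C = 2 × 2.4263 pm = 4.8526 pm

Maximum scattered wavelength:
λ'_max = λ₀ + Δλ_max = 26.2 + 4.8526 = 31.0526 pm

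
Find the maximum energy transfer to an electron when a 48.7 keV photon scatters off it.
7.7965 keV

Maximum energy transfer occurs at θ = 180° (backscattering).

Initial photon: E₀ = 48.7 keV → λ₀ = 25.4588 pm

Maximum Compton shift (at 180°):
Δλ_max = 2λ_C = 2 × 2.4263 = 4.8526 pm

Final wavelength:
λ' = 25.4588 + 4.8526 = 30.3114 pm

Minimum photon energy (maximum energy to electron):
E'_min = hc/λ' = 40.9035 keV

Maximum electron kinetic energy:
K_max = E₀ - E'_min = 48.7000 - 40.9035 = 7.7965 keV

(Intermediate values are shown rounded; full precision is carried through to the final answer.)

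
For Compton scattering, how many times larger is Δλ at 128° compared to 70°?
128° produces the larger shift by a factor of 2.455

Calculate both shifts using Δλ = λ_C(1 - cos θ):

For θ₁ = 70°:
Δλ₁ = 2.4263 × (1 - cos(70°))
Δλ₁ = 2.4263 × 0.6580
Δλ₁ = 1.5965 pm

For θ₂ = 128°:
Δλ₂ = 2.4263 × (1 - cos(128°))
Δλ₂ = 2.4263 × 1.6157
Δλ₂ = 3.9201 pm

The 128° angle produces the larger shift.
Ratio: 3.9201/1.5965 = 2.455

(Intermediate values are shown rounded; full precision is carried through to the final answer.)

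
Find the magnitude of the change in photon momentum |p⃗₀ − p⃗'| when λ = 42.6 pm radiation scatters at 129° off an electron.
2.6892e-23 kg·m/s

Photon momentum magnitude is p = h/λ.

Initial momentum:
p₀ = h/λ = 6.6261e-34/4.2600e-11 = 1.5554e-23 kg·m/s

After scattering:
λ' = λ + Δλ = 42.6 + 3.9532 = 46.5532 pm
p' = h/λ' = 6.6261e-34/4.6553e-11 = 1.4233e-23 kg·m/s

Momentum is a vector; the scattered photon's direction makes angle θ = 129° with the incident direction. The magnitude of the vector change Δp⃗ = p⃗₀ − p⃗' is found from the law of cosines:
|Δp⃗|² = p₀² + p'² − 2p₀p'cos θ
|Δp⃗|² = (1.5554e-23)² + (1.4233e-23)² − 2·1.5554e-23·1.4233e-23·cos(129°)
|Δp⃗| = 2.6892e-23 kg·m/s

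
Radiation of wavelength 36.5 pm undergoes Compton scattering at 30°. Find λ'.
36.8251 pm

Using the Compton formula: λ' = λ + λ_C(1 − cos θ)

For θ = 30°, cos θ = √3/2 (exact) ≈ 0.8660, so:
1 − cos 30° = 1 − (√3/2) ≈ 0.1340

Δλ = λ_C × 0.1340 = 2.4263 × 0.1340 = 0.3251 pm

λ' = 36.5 + 0.3251 = 36.8251 pm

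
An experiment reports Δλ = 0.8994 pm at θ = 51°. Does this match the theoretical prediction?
Yes, consistent

Calculate the expected shift for θ = 51°:

Δλ_expected = λ_C(1 - cos(51°))
Δλ_expected = 2.4263 × (1 - cos(51°))
Δλ_expected = 2.4263 × 0.3707
Δλ_expected = 0.8994 pm

Given shift: 0.8994 pm
Expected shift: 0.8994 pm
Difference: 0.0000 pm

The values match. This is consistent with Compton scattering at the stated angle.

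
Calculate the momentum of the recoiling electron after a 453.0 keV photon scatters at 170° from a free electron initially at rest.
3.2885e-22 kg·m/s

The electron is initially at rest, so by conservation of momentum:
p⃗_e = p⃗₀ − p⃗'  (incident photon momentum minus scattered photon momentum)

Photon momentum magnitudes (p = h/λ = E/c):
λ₀ = hc/E₀ = 2.7370 pm → p₀ = h/λ₀ = 2.4210e-22 kg·m/s
Δλ = λ_C(1 − cos 170°) = 4.8158 pm
λ' = 7.5527 pm → p' = h/λ' = 8.7731e-23 kg·m/s

The scattered photon makes angle θ = 170° with the incident direction, so by the law of cosines:
|p⃗_e|² = p₀² + p'² − 2p₀p'cos θ
|p⃗_e|² = (2.4210e-22)² + (8.7731e-23)² − 2·2.4210e-22·8.7731e-23·cos(170°)
|p⃗_e| = 3.2885e-22 kg·m/s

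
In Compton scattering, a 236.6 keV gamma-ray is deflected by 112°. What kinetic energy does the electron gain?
92.0199 keV

By energy conservation: K_e = E_initial - E_final

First find the scattered photon energy:
Initial wavelength: λ = hc/E = 5.2402 pm
Compton shift: Δλ = λ_C(1 - cos(112°)) = 3.3352 pm
Final wavelength: λ' = 5.2402 + 3.3352 = 8.5755 pm
Final photon energy: E' = hc/λ' = 144.5801 keV

Electron kinetic energy:
K_e = E - E' = 236.6000 - 144.5801 = 92.0199 keV

(Intermediate values are shown rounded; full precision is carried through to the final answer.)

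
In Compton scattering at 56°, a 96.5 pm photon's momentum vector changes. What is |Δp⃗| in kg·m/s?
6.4122e-24 kg·m/s

Photon momentum magnitude is p = h/λ.

Initial momentum:
p₀ = h/λ = 6.6261e-34/9.6500e-11 = 6.8664e-24 kg·m/s

After scattering:
λ' = λ + Δλ = 96.5 + 1.0695 = 97.5695 pm
p' = h/λ' = 6.6261e-34/9.7570e-11 = 6.7911e-24 kg·m/s

Momentum is a vector; the scattered photon's direction makes angle θ = 56° with the incident direction. The magnitude of the vector change Δp⃗ = p⃗₀ − p⃗' is found from the law of cosines:
|Δp⃗|² = p₀² + p'² − 2p₀p'cos θ
|Δp⃗|² = (6.8664e-24)² + (6.7911e-24)² − 2·6.8664e-24·6.7911e-24·cos(56°)
|Δp⃗| = 6.4122e-24 kg·m/s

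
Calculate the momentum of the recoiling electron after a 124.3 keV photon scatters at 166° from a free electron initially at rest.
1.1054e-22 kg·m/s

The electron is initially at rest, so by conservation of momentum:
p⃗_e = p⃗₀ − p⃗'  (incident photon momentum minus scattered photon momentum)

Photon momentum magnitudes (p = h/λ = E/c):
λ₀ = hc/E₀ = 9.9746 pm → p₀ = h/λ₀ = 6.6429e-23 kg·m/s
Δλ = λ_C(1 − cos 166°) = 4.7805 pm
λ' = 14.7551 pm → p' = h/λ' = 4.4907e-23 kg·m/s

The scattered photon makes angle θ = 166° with the incident direction, so by the law of cosines:
|p⃗_e|² = p₀² + p'² − 2p₀p'cos θ
|p⃗_e|² = (6.6429e-23)² + (4.4907e-23)² − 2·6.6429e-23·4.4907e-23·cos(166°)
|p⃗_e| = 1.1054e-22 kg·m/s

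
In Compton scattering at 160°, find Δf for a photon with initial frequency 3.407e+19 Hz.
1.187e+19 Hz (decrease)

Convert frequency to wavelength (c = 299792458 m/s):
λ₀ = c/f₀ = 299792458/3.407e+19 = 8.7993090e-12 m = 8.7993 pm

Calculate Compton shift:
Δλ = λ_C(1 - cos(160°)) = 4.7063 pm

Final wavelength:
λ' = λ₀ + Δλ = 8.7993 + 4.7063 = 13.5056 pm

Final frequency:
f' = c/λ' = 299792458/1.3505605e-11 = 2.2197632e+19 Hz

Frequency shift (decrease):
Δf = f₀ - f' = 3.407e+19 - 2.2197632e+19 = 1.187e+19 Hz

(Intermediate values are shown rounded; full precision is carried through to the final answer.)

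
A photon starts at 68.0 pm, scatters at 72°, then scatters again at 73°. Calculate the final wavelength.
71.3935 pm

Apply Compton shift twice:

First scattering at θ₁ = 72°:
Δλ₁ = λ_C(1 - cos(72°))
Δλ₁ = 2.4263 × 0.6910
Δλ₁ = 1.6765 pm

After first scattering:
λ₁ = 68.0 + 1.6765 = 69.6765 pm

Second scattering at θ₂ = 73°:
Δλ₂ = λ_C(1 - cos(73°))
Δλ₂ = 2.4263 × 0.7076
Δλ₂ = 1.7169 pm

Final wavelength:
λ₂ = 69.6765 + 1.7169 = 71.3935 pm

Total shift: Δλ_total = 1.6765 + 1.7169 = 3.3935 pm

(Intermediate values are shown rounded; full precision is carried through to the final answer.)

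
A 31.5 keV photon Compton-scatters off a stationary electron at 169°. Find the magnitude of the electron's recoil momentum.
3.1690e-23 kg·m/s

The electron is initially at rest, so by conservation of momentum:
p⃗_e = p⃗₀ − p⃗'  (incident photon momentum minus scattered photon momentum)

Photon momentum magnitudes (p = h/λ = E/c):
λ₀ = hc/E₀ = 39.3601 pm → p₀ = h/λ₀ = 1.6835e-23 kg·m/s
Δλ = λ_C(1 − cos 169°) = 4.8080 pm
λ' = 44.1681 pm → p' = h/λ' = 1.5002e-23 kg·m/s

The scattered photon makes angle θ = 169° with the incident direction, so by the law of cosines:
|p⃗_e|² = p₀² + p'² − 2p₀p'cos θ
|p⃗_e|² = (1.6835e-23)² + (1.5002e-23)² − 2·1.6835e-23·1.5002e-23·cos(169°)
|p⃗_e| = 3.1690e-23 kg·m/s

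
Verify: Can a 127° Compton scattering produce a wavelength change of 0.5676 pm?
No, inconsistent

Calculate the expected shift for θ = 127°:

Δλ_expected = λ_C(1 - cos(127°))
Δλ_expected = 2.4263 × (1 - cos(127°))
Δλ_expected = 2.4263 × 1.6018
Δλ_expected = 3.8865 pm

Given shift: 0.5676 pm
Expected shift: 3.8865 pm
Difference: 3.3189 pm

The values do not match. The given shift corresponds to θ ≈ 40.0°, not 127°.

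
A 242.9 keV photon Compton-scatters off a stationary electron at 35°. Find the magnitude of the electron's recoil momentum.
7.5619e-23 kg·m/s

The electron is initially at rest, so by conservation of momentum:
p⃗_e = p⃗₀ − p⃗'  (incident photon momentum minus scattered photon momentum)

Photon momentum magnitudes (p = h/λ = E/c):
λ₀ = hc/E₀ = 5.1043 pm → p₀ = h/λ₀ = 1.2981e-22 kg·m/s
Δλ = λ_C(1 − cos 35°) = 0.4388 pm
λ' = 5.5431 pm → p' = h/λ' = 1.1954e-22 kg·m/s

The scattered photon makes angle θ = 35° with the incident direction, so by the law of cosines:
|p⃗_e|² = p₀² + p'² − 2p₀p'cos θ
|p⃗_e|² = (1.2981e-22)² + (1.1954e-22)² − 2·1.2981e-22·1.1954e-22·cos(35°)
|p⃗_e| = 7.5619e-23 kg·m/s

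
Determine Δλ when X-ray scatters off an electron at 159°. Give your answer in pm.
4.6915 pm

Using the Compton scattering formula:
Δλ = λ_C(1 - cos θ)

where λ_C = h/(m_e·c) ≈ 2.4263 pm is the Compton wavelength of an electron.

For θ = 159°:
cos(159°) = -0.9336
1 - cos(159°) = 1.9336

Δλ = 2.4263 × 1.9336
Δλ = 4.6915 pm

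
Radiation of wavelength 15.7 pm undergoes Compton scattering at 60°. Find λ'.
16.9132 pm

Using the Compton formula: λ' = λ + λ_C(1 − cos θ)

For θ = 60°, cos θ = 1/2 (exact) = 0.5000, so:
1 − cos 60° = 1 − (1/2) = 0.5000

Δλ = λ_C × 0.5000 = 2.4263 × 0.5000 = 1.2132 pm

λ' = 15.7 + 1.2132 = 16.9132 pm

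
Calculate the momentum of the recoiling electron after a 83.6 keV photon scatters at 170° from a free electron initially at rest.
7.8112e-23 kg·m/s

The electron is initially at rest, so by conservation of momentum:
p⃗_e = p⃗₀ − p⃗'  (incident photon momentum minus scattered photon momentum)

Photon momentum magnitudes (p = h/λ = E/c):
λ₀ = hc/E₀ = 14.8306 pm → p₀ = h/λ₀ = 4.4678e-23 kg·m/s
Δλ = λ_C(1 − cos 170°) = 4.8158 pm
λ' = 19.6464 pm → p' = h/λ' = 3.3727e-23 kg·m/s

The scattered photon makes angle θ = 170° with the incident direction, so by the law of cosines:
|p⃗_e|² = p₀² + p'² − 2p₀p'cos θ
|p⃗_e|² = (4.4678e-23)² + (3.3727e-23)² − 2·4.4678e-23·3.3727e-23·cos(170°)
|p⃗_e| = 7.8112e-23 kg·m/s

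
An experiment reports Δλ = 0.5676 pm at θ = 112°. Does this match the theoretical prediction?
No, inconsistent

Calculate the expected shift for θ = 112°:

Δλ_expected = λ_C(1 - cos(112°))
Δλ_expected = 2.4263 × (1 - cos(112°))
Δλ_expected = 2.4263 × 1.3746
Δλ_expected = 3.3352 pm

Given shift: 0.5676 pm
Expected shift: 3.3352 pm
Difference: 2.7676 pm

The values do not match. The given shift corresponds to θ ≈ 40.0°, not 112°.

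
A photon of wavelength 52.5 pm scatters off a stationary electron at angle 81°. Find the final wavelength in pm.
54.5468 pm

Using the Compton scattering formula:
λ' = λ + Δλ = λ + λ_C(1 - cos θ)

Given:
- Initial wavelength λ = 52.5 pm
- Scattering angle θ = 81°
- Compton wavelength λ_C ≈ 2.4263 pm

Calculate the shift:
Δλ = 2.4263 × (1 - cos(81°))
Δλ = 2.4263 × 0.8436
Δλ = 2.0468 pm

Final wavelength:
λ' = 52.5 + 2.0468 = 54.5468 pm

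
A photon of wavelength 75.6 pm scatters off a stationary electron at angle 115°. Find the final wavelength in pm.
79.0517 pm

Using the Compton scattering formula:
λ' = λ + Δλ = λ + λ_C(1 - cos θ)

Given:
- Initial wavelength λ = 75.6 pm
- Scattering angle θ = 115°
- Compton wavelength λ_C ≈ 2.4263 pm

Calculate the shift:
Δλ = 2.4263 × (1 - cos(115°))
Δλ = 2.4263 × 1.4226
Δλ = 3.4517 pm

Final wavelength:
λ' = 75.6 + 3.4517 = 79.0517 pm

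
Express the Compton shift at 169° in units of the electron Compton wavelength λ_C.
1.9816 λ_C

The Compton shift formula is:
Δλ = λ_C(1 - cos θ)

Dividing both sides by λ_C:
Δλ/λ_C = 1 - cos θ

For θ = 169°:
Δλ/λ_C = 1 - cos(169°)
Δλ/λ_C = 1 - -0.9816
Δλ/λ_C = 1.9816

This means the shift is 1.9816 × λ_C = 4.8080 pm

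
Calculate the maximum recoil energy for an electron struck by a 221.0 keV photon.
102.4996 keV

Maximum energy transfer occurs at θ = 180° (backscattering).

Initial photon: E₀ = 221.0 keV → λ₀ = 5.6101 pm

Maximum Compton shift (at 180°):
Δλ_max = 2λ_C = 2 × 2.4263 = 4.8526 pm

Final wavelength:
λ' = 5.6101 + 4.8526 = 10.4628 pm

Minimum photon energy (maximum energy to electron):
E'_min = hc/λ' = 118.5004 keV

Maximum electron kinetic energy:
K_max = E₀ - E'_min = 221.0000 - 118.5004 = 102.4996 keV

(Intermediate values are shown rounded; full precision is carried through to the final answer.)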